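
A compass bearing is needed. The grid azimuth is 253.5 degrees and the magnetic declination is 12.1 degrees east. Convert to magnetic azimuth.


magnetic azimuth = grid azimuth - declination (east +ve)
mag_az = 253.5 - 12.1 = 241.4 degrees

241.4 degrees


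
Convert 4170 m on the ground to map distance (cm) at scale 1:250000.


map_cm = 4170 * 100 / 250000 = 1.668 cm ≈ 1.67 cm

1.67 cm


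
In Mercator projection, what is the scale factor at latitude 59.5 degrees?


SF = 1 / cos(59.5) = 1 / 0.507538 = 1.97

1.97


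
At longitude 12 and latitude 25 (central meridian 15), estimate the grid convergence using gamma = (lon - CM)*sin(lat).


gamma = (12 - 15) * sin(25) = -3 * 0.422618 = -1.268 degrees

-1.268 degrees


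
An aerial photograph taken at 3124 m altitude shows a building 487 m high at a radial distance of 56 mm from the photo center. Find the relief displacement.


d = h * r / H = 487 * 56 / 3124 = 8.73 mm

8.73 mm


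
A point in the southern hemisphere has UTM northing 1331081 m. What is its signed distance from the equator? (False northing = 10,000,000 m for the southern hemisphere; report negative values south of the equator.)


For southern: actual = 1331081 - 10000000 = -8668919 m

-8668919 m


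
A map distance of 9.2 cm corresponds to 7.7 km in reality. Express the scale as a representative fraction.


ground = 7.7 km = 770000 cm; RF denominator = ground / map = 770000 / 9.2 ≈ 83696; RF = 1:83696

1:83696


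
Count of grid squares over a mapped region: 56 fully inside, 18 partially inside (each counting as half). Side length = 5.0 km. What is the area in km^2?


effective squares = 56 + 18 * 0.5 = 65.0
area = 65.0 * 25.0 = 1625.0 km^2

1625.0 km^2


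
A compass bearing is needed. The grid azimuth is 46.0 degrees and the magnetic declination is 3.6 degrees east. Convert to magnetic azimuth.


magnetic azimuth = grid azimuth - declination (east +ve)
mag_az = 46.0 - 3.6 = 42.4 degrees

42.4 degrees


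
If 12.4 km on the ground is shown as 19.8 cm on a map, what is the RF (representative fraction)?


ground = 12.4 km = 1240000 cm; RF denominator = ground / map = 1240000 / 19.8 ≈ 62626; RF = 1:62626

1:62626


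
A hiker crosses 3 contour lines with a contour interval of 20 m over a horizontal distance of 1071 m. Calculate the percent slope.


elevation change = 3 * 20 = 60 m
slope = 60 / 1071 * 100 = 5.6%

5.6%


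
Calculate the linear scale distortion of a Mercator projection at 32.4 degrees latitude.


SF = 1 / cos(32.4) = 1 / 0.844328 = 1.184

1.184


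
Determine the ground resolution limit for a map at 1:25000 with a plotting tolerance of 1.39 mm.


ground = 1.39 mm * 25000 / 1000 = 34.75 m

34.75 m


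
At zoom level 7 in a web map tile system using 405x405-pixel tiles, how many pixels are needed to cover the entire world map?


tiles per axis = 2^7 = 128
total tiles = 128^2 = 16384
pixels per axis = 128 * 405 = 51840
total pixels = 51840^2 = 2687385600

2687385600 pixels


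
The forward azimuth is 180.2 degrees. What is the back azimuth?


back azimuth = (180.2 + 180) mod 360 = 0.2 degrees

0.2 degrees


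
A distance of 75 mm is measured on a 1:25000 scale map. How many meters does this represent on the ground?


ground = 75 mm * 25000 / 1000 = 1875.0 m

1875.0 m


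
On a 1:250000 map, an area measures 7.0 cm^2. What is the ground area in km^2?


ground_area = 7.0 * (250000/100)^2 = 43750000.0 m^2 = 43.75 km^2

43.75 km^2


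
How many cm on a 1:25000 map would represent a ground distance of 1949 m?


map_cm = 1949 * 100 / 25000 = 7.796 cm ≈ 7.8 cm

7.8 cm


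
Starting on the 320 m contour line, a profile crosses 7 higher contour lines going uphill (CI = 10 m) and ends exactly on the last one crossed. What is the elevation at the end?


elevation = 320 + 7 * 10 = 390 m

390 m


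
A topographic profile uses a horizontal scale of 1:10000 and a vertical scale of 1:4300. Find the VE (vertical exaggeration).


VE = horizontal_scale / vertical_scale = 10000 / 4300 ≈ 2.3

2.3x


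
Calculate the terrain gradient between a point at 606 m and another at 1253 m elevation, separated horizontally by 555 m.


gradient = (1253 - 606) / 555 = 647 / 555 = 1.1658

1.1658


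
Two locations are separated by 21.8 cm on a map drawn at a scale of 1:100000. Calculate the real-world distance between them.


ground = 21.8 cm * 100000 / 100 = 21800.0 m = 21.8 km

21.8 km


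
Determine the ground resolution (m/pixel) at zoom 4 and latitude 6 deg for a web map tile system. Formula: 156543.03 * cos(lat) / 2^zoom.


res = 156543.03 * cos(6) / 2^4 = 156543.03 * 0.9945219 / 16 = 9730.34 m/pixel

9730.34 m/pixel


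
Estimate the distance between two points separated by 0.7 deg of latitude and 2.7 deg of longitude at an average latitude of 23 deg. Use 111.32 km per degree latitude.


dlat_km = 0.7 * 111.32 = 77.924
dlon_km = 2.7 * 111.32 * cos(23) ≈ 276.671
dist = sqrt(77.924^2 + 276.671^2) ≈ 287.4 km

287.4 km


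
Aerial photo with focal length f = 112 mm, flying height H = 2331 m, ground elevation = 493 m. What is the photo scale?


scale = f / (H - h) = 112 mm / 1838 m = 112 / 1838000 = 1:16411

1:16411


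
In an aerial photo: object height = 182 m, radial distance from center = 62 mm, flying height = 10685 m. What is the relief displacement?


d = h * r / H = 182 * 62 / 10685 = 1.06 mm

1.06 mm


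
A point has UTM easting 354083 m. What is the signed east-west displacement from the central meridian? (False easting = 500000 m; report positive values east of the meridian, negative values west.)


displacement = 354083 - 500000 = -145917 m

-145917 m


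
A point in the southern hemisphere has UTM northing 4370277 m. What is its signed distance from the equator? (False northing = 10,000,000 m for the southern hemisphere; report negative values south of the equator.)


For southern: actual = 4370277 - 10000000 = -5629723 m

-5629723 m


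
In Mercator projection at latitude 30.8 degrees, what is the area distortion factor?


area_distortion = 1/cos^2(30.8) = 1.355

1.355


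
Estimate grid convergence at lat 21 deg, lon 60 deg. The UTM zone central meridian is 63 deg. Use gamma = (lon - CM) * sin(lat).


gamma = (60 - 63) * sin(21) = -3 * 0.358368 = -1.075 degrees

-1.075 degrees


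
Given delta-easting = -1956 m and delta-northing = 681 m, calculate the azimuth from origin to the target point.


az = atan2(-1956, 681) = -70.8 deg
adjusted to 0-360: 289.2 degrees

289.2 degrees


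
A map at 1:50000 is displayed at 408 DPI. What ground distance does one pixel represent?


pixel_cm = 2.54 / 408 ≈ 0.006225 cm
ground = pixel_cm * 50000 / 100 = 2.54 * 50000 / (408 * 100) = 127000 / 40800 ≈ 3.11 m

3.11 m


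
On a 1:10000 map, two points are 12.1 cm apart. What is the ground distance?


ground = 12.1 cm * 10000 / 100 = 1210.0 m = 1.21 km

1.21 km


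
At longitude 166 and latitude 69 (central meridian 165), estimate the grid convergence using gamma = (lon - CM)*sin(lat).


gamma = (166 - 165) * sin(69) = 1 * 0.93358 = 0.934 degrees

0.934 degrees


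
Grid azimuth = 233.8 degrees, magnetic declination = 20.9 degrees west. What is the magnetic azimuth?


magnetic azimuth = grid azimuth - declination (east +ve)
mag_az = 233.8 - -20.9 = 254.7 degrees

254.7 degrees


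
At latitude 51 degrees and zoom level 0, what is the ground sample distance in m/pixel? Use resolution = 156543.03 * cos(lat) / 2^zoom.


res = 156543.03 * cos(51) / 2^0 = 156543.03 * 0.62932039 / 1 = 98515.72 m/pixel

98515.72 m/pixel


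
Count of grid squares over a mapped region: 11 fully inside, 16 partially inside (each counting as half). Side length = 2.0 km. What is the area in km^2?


effective squares = 11 + 16 * 0.5 = 19.0
area = 19.0 * 4.0 = 76.0 km^2

76.0 km^2


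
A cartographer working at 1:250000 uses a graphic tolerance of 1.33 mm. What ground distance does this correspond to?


ground = 1.33 mm * 250000 / 1000 = 332.5 m

332.5 m


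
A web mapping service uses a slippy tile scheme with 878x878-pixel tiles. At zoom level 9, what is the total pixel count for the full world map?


tiles per axis = 2^9 = 512
total tiles = 512^2 = 262144
pixels per axis = 512 * 878 = 449536
total pixels = 449536^2 = 202082615296

202082615296 pixels


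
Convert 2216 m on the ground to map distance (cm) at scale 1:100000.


map_cm = 2216 * 100 / 100000 = 2.216 cm ≈ 2.22 cm

2.22 cm


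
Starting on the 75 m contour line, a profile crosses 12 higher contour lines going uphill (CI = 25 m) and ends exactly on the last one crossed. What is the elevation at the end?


elevation = 75 + 12 * 25 = 375 m

375 m


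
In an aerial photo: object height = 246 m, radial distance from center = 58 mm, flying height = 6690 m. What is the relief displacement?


d = h * r / H = 246 * 58 / 6690 = 2.13 mm

2.13 mm


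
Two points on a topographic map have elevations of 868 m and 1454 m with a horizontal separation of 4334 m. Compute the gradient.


gradient = (1454 - 868) / 4334 = 586 / 4334 = 0.1352

0.1352


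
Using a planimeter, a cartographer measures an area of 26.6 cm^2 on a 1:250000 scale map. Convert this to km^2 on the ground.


ground_area = 26.6 * (250000/100)^2 = 166250000.0 m^2 = 166.25 km^2

166.25 km^2


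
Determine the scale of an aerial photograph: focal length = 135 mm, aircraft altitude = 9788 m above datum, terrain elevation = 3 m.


scale = f / (H - h) = 135 mm / 9785 m = 135 / 9785000 = 1:72481

1:72481


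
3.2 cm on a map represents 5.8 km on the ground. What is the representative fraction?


ground = 5.8 km = 580000 cm; RF denominator = ground / map = 580000 / 3.2 = 181250; RF = 1:181250

1:181250


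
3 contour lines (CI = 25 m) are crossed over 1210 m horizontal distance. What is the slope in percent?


elevation change = 3 * 25 = 75 m
slope = 75 / 1210 * 100 = 6.2%

6.2%


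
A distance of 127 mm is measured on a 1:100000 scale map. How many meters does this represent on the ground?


ground = 127 mm * 100000 / 1000 = 12700.0 m

12700.0 m


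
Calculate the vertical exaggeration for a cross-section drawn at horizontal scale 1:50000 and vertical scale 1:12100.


VE = horizontal_scale / vertical_scale = 50000 / 12100 ≈ 4.1

4.1x


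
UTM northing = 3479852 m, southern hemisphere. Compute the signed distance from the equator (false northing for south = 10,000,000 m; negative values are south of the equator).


For southern: actual = 3479852 - 10000000 = -6520148 m

-6520148 m


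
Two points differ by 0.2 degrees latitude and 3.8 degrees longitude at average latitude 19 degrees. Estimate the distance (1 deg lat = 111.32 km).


dlat_km = 0.2 * 111.32 = 22.264
dlon_km = 3.8 * 111.32 * cos(19) ≈ 399.969
dist = sqrt(22.264^2 + 399.969^2) ≈ 400.6 km

400.6 km


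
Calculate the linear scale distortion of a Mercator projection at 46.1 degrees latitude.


SF = 1 / cos(46.1) = 1 / 0.693402 = 1.442

1.442


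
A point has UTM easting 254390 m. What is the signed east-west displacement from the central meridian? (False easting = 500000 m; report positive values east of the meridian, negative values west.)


displacement = 254390 - 500000 = -245610 m

-245610 m


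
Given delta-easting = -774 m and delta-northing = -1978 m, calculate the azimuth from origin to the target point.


az = atan2(-774, -1978) = -158.6 deg
adjusted to 0-360: 201.4 degrees

201.4 degrees


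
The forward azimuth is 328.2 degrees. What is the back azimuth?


back azimuth = (328.2 + 180) mod 360 = 148.2 degrees

148.2 degrees


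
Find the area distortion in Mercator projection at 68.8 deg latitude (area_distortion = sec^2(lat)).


area_distortion = 1/cos^2(68.8) = 7.647

7.647


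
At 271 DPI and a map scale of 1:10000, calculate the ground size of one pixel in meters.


pixel_cm = 2.54 / 271 ≈ 0.009373 cm
ground = pixel_cm * 10000 / 100 = 2.54 * 10000 / (271 * 100) = 25400 / 27100 ≈ 0.94 m

0.94 m


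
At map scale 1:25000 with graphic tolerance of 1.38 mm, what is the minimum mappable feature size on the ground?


ground = 1.38 mm * 25000 / 1000 = 34.5 m

34.5 m


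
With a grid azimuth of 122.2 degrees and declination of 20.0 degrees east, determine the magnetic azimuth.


magnetic azimuth = grid azimuth - declination (east +ve)
mag_az = 122.2 - 20.0 = 102.2 degrees

102.2 degrees


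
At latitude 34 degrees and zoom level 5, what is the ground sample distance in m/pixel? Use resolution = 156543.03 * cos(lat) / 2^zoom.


res = 156543.03 * cos(34) / 2^5 = 156543.03 * 0.82903757 / 32 = 4055.63 m/pixel

4055.63 m/pixel


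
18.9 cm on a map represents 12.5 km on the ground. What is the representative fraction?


ground = 12.5 km = 1250000 cm; RF denominator = ground / map = 1250000 / 18.9 ≈ 66138; RF = 1:66138

1:66138


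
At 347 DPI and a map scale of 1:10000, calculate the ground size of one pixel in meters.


pixel_cm = 2.54 / 347 ≈ 0.00732 cm
ground = pixel_cm * 10000 / 100 = 2.54 * 10000 / (347 * 100) = 25400 / 34700 ≈ 0.73 m

0.73 m


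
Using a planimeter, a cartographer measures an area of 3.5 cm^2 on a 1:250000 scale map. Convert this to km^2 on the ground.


ground_area = 3.5 * (250000/100)^2 = 21875000.0 m^2 = 21.875 km^2

21.875 km^2


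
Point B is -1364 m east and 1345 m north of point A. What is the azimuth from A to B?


az = atan2(-1364, 1345) = -45.4 deg
adjusted to 0-360: 314.6 degrees

314.6 degrees


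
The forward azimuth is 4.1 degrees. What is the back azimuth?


back azimuth = (4.1 + 180) mod 360 = 184.1 degrees

184.1 degrees


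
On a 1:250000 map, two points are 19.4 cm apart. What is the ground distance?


ground = 19.4 cm * 250000 / 100 = 48500.0 m = 48.5 km

48.5 km


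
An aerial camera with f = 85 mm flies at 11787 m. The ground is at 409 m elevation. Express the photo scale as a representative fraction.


scale = f / (H - h) = 85 mm / 11378 m = 85 / 11378000 = 1:133859

1:133859


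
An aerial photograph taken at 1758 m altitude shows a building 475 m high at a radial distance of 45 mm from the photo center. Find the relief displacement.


d = h * r / H = 475 * 45 / 1758 = 12.16 mm

12.16 mm


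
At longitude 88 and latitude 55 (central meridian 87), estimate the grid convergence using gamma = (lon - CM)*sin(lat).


gamma = (88 - 87) * sin(55) = 1 * 0.819152 = 0.819 degrees

0.819 degrees


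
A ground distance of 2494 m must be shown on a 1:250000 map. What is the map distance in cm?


map_cm = 2494 * 100 / 250000 = 0.9976 cm ≈ 1.0 cm

1.0 cm


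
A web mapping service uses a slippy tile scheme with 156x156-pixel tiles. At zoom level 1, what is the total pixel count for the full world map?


tiles per axis = 2^1 = 2
total tiles = 2^2 = 4
pixels per axis = 2 * 156 = 312
total pixels = 312^2 = 97344

97344 pixels


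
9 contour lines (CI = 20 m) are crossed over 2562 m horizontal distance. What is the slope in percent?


elevation change = 9 * 20 = 180 m
slope = 180 / 2562 * 100 = 7.0%

7.0%


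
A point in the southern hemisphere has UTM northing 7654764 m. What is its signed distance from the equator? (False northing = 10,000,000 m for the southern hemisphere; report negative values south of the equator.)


For southern: actual = 7654764 - 10000000 = -2345236 m

-2345236 m


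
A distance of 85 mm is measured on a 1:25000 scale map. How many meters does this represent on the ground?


ground = 85 mm * 25000 / 1000 = 2125.0 m

2125.0 m


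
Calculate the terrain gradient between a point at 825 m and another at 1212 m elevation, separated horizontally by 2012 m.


gradient = (1212 - 825) / 2012 = 387 / 2012 = 0.1923

0.1923


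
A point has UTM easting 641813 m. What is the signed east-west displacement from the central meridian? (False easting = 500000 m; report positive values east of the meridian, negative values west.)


displacement = 641813 - 500000 = 141813 m

141813 m


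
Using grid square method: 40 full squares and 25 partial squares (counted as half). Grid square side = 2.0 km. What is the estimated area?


effective squares = 40 + 25 * 0.5 = 52.5
area = 52.5 * 4.0 = 210.0 km^2

210.0 km^2


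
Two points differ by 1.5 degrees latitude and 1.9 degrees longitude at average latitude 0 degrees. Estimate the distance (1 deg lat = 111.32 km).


dlat_km = 1.5 * 111.32 = 166.98
dlon_km = 1.9 * 111.32 * cos(0) ≈ 211.508
dist = sqrt(166.98^2 + 211.508^2) ≈ 269.5 km

269.5 km


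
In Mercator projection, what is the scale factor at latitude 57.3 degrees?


SF = 1 / cos(57.3) = 1 / 0.54024 = 1.851

1.851


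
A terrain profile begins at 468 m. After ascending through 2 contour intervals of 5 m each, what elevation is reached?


elevation = 468 + 2 * 5 = 478 m

478 m


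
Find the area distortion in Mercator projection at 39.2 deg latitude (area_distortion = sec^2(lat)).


area_distortion = 1/cos^2(39.2) = 1.665

1.665


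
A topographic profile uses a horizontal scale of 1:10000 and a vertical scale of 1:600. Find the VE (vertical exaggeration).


VE = horizontal_scale / vertical_scale = 10000 / 600 ≈ 16.7

16.7x


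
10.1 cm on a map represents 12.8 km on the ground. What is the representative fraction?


ground = 12.8 km = 1280000 cm; RF denominator = ground / map = 1280000 / 10.1 ≈ 126733; RF = 1:126733

1:126733


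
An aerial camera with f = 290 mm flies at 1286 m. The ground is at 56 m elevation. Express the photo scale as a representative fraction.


scale = f / (H - h) = 290 mm / 1230 m = 290 / 1230000 = 1:4241

1:4241


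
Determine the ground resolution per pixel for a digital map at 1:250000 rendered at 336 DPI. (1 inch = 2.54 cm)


pixel_cm = 2.54 / 336 ≈ 0.00756 cm
ground = pixel_cm * 250000 / 100 = 2.54 * 250000 / (336 * 100) = 635000 / 33600 ≈ 18.9 m

18.9 m


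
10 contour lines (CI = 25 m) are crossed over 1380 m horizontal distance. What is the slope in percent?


elevation change = 10 * 25 = 250 m
slope = 250 / 1380 * 100 = 18.1%

18.1%


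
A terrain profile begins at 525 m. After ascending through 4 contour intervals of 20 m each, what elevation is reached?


elevation = 525 + 4 * 20 = 605 m

605 m


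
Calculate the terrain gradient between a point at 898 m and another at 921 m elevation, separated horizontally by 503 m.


gradient = (921 - 898) / 503 = 23 / 503 = 0.0457

0.0457


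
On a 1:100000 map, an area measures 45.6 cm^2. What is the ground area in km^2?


ground_area = 45.6 * (100000/100)^2 = 45600000.0 m^2 = 45.6 km^2

45.6 km^2


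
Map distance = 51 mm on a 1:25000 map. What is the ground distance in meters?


ground = 51 mm * 25000 / 1000 = 1275.0 m

1275.0 m


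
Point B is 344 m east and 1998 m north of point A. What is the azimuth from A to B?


az = atan2(344, 1998) = 9.8 deg
adjusted to 0-360: 9.8 degrees

9.8 degrees


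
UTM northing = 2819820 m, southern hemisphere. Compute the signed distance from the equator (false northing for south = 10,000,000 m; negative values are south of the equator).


For southern: actual = 2819820 - 10000000 = -7180180 m

-7180180 m


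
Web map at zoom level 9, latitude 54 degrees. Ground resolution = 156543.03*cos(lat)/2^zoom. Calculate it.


res = 156543.03 * cos(54) / 2^9 = 156543.03 * 0.58778525 / 512 = 179.71 m/pixel

179.71 m/pixel


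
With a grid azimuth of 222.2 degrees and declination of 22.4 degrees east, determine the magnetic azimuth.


magnetic azimuth = grid azimuth - declination (east +ve)
mag_az = 222.2 - 22.4 = 199.8 degrees

199.8 degrees


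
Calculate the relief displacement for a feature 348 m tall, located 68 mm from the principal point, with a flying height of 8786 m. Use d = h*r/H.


d = h * r / H = 348 * 68 / 8786 = 2.69 mm

2.69 mm


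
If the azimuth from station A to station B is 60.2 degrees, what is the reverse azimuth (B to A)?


back azimuth = (60.2 + 180) mod 360 = 240.2 degrees

240.2 degrees


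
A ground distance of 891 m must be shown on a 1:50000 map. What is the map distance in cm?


map_cm = 891 * 100 / 50000 = 1.782 cm ≈ 1.78 cm

1.78 cm


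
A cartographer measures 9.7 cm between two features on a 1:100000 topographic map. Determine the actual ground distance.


ground = 9.7 cm * 100000 / 100 = 9700.0 m = 9.7 km

9.7 km


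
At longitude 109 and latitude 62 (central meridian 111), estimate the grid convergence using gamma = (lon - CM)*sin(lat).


gamma = (109 - 111) * sin(62) = -2 * 0.882948 = -1.766 degrees

-1.766 degrees


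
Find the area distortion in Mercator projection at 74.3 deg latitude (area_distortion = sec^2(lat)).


area_distortion = 1/cos^2(74.3) = 13.657

13.657


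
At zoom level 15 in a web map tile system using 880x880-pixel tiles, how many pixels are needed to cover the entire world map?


tiles per axis = 2^15 = 32768
total tiles = 32768^2 = 1073741824
pixels per axis = 32768 * 880 = 28835840
total pixels = 28835840^2 = 831505668505600

831505668505600 pixels


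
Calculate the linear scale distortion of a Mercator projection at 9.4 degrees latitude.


SF = 1 / cos(9.4) = 1 / 0.986572 = 1.014

1.014


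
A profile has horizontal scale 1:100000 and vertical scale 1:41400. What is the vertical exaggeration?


VE = horizontal_scale / vertical_scale = 100000 / 41400 ≈ 2.4

2.4x


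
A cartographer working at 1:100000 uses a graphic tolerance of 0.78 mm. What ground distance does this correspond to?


ground = 0.78 mm * 100000 / 1000 = 78.0 m

78.0 m


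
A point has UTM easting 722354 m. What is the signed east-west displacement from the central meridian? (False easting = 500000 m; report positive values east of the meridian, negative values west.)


displacement = 722354 - 500000 = 222354 m

222354 m


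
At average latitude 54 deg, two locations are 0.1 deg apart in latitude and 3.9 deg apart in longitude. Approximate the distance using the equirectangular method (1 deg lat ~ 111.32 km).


dlat_km = 0.1 * 111.32 = 11.132
dlon_km = 3.9 * 111.32 * cos(54) ≈ 255.186
dist = sqrt(11.132^2 + 255.186^2) ≈ 255.4 km

255.4 km


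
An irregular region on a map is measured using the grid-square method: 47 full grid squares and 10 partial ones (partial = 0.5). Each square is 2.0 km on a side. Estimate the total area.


effective squares = 47 + 10 * 0.5 = 52.0
area = 52.0 * 4.0 = 208.0 km^2

208.0 km^2


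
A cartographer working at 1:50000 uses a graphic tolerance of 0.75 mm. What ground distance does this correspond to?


ground = 0.75 mm * 50000 / 1000 = 37.5 m

37.5 m


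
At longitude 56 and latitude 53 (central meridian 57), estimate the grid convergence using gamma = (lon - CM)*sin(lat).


gamma = (56 - 57) * sin(53) = -1 * 0.798636 = -0.799 degrees

-0.799 degrees


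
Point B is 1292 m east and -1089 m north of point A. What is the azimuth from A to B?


az = atan2(1292, -1089) = 130.1 deg
adjusted to 0-360: 130.1 degrees

130.1 degrees


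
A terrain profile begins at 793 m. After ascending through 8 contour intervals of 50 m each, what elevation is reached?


elevation = 793 + 8 * 50 = 1193 m

1193 m


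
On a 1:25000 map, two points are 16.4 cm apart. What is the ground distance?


ground = 16.4 cm * 25000 / 100 = 4100.0 m = 4.1 km

4.1 km


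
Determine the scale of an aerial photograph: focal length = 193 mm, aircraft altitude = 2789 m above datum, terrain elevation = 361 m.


scale = f / (H - h) = 193 mm / 2428 m = 193 / 2428000 = 1:12580

1:12580


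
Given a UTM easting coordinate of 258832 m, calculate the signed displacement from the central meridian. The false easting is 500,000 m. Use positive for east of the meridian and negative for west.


displacement = 258832 - 500000 = -241168 m

-241168 m


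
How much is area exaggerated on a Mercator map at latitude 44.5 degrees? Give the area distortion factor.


area_distortion = 1/cos^2(44.5) = 1.966

1.966


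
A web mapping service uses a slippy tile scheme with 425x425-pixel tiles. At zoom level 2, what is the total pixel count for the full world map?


tiles per axis = 2^2 = 4
total tiles = 4^2 = 16
pixels per axis = 4 * 425 = 1700
total pixels = 1700^2 = 2890000

2890000 pixels


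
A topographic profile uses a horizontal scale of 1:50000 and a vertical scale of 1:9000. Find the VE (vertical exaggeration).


VE = horizontal_scale / vertical_scale = 50000 / 9000 ≈ 5.6

5.6x


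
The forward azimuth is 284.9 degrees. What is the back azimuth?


back azimuth = (284.9 + 180) mod 360 = 104.9 degrees

104.9 degrees


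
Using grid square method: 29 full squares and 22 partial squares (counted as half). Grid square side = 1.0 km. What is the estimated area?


effective squares = 29 + 22 * 0.5 = 40.0
area = 40.0 * 1.0 = 40.0 km^2

40.0 km^2


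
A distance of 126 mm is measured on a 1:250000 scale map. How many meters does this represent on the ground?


ground = 126 mm * 250000 / 1000 = 31500.0 m

31500.0 m


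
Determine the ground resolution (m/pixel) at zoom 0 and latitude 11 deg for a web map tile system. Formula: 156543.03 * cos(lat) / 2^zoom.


res = 156543.03 * cos(11) / 2^0 = 156543.03 * 0.98162718 / 1 = 153666.89 m/pixel

153666.89 m/pixel


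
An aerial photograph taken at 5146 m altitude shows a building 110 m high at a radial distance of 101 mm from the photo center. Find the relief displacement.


d = h * r / H = 110 * 101 / 5146 = 2.16 mm

2.16 mm


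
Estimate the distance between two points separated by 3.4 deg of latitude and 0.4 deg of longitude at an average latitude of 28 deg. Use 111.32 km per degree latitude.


dlat_km = 3.4 * 111.32 = 378.488
dlon_km = 0.4 * 111.32 * cos(28) ≈ 39.316
dist = sqrt(378.488^2 + 39.316^2) ≈ 380.5 km

380.5 km


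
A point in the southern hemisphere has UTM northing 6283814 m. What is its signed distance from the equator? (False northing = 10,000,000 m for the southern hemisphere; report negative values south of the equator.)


For southern: actual = 6283814 - 10000000 = -3716186 m

-3716186 m


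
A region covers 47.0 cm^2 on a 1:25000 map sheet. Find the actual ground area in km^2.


ground_area = 47.0 * (25000/100)^2 = 2937500.0 m^2 = 2.9375 km^2 ≈ 2.938 km^2

2.938 km^2


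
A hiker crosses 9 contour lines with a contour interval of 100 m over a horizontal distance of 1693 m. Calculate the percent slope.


elevation change = 9 * 100 = 900 m
slope = 900 / 1693 * 100 = 53.2%

53.2%


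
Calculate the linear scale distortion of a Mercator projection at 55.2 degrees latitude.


SF = 1 / cos(55.2) = 1 / 0.570714 = 1.752

1.752


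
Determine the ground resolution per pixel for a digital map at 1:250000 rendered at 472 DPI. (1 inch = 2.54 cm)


pixel_cm = 2.54 / 472 ≈ 0.005381 cm
ground = pixel_cm * 250000 / 100 = 2.54 * 250000 / (472 * 100) = 635000 / 47200 ≈ 13.45 m

13.45 m


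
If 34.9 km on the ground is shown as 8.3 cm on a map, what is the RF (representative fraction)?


ground = 34.9 km = 3490000 cm; RF denominator = ground / map = 3490000 / 8.3 ≈ 420482; RF = 1:420482

1:420482


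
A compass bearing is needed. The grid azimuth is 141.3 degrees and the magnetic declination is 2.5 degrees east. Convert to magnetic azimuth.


magnetic azimuth = grid azimuth - declination (east +ve)
mag_az = 141.3 - 2.5 = 138.8 degrees

138.8 degrees


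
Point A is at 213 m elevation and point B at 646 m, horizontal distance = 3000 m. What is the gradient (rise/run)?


gradient = (646 - 213) / 3000 = 433 / 3000 = 0.1443

0.1443


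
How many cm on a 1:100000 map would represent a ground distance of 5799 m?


map_cm = 5799 * 100 / 100000 = 5.799 cm ≈ 5.8 cm

5.8 cm


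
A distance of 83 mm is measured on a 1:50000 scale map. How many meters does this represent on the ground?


ground = 83 mm * 50000 / 1000 = 4150.0 m

4150.0 m


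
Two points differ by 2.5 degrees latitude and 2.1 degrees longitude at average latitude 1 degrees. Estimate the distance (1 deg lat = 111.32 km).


dlat_km = 2.5 * 111.32 = 278.3
dlon_km = 2.1 * 111.32 * cos(1) ≈ 233.736
dist = sqrt(278.3^2 + 233.736^2) ≈ 363.4 km

363.4 km


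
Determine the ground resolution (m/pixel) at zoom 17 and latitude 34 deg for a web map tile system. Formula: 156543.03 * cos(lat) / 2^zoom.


res = 156543.03 * cos(34) / 2^17 = 156543.03 * 0.82903757 / 131072 = 0.99 m/pixel

0.99 m/pixel


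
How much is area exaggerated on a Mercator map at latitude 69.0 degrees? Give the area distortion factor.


area_distortion = 1/cos^2(69.0) = 7.786

7.786


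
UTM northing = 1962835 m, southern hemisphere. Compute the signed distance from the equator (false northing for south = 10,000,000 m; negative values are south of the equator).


For southern: actual = 1962835 - 10000000 = -8037165 m

-8037165 m


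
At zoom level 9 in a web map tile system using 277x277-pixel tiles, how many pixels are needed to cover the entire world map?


tiles per axis = 2^9 = 512
total tiles = 512^2 = 262144
pixels per axis = 512 * 277 = 141824
total pixels = 141824^2 = 20114046976

20114046976 pixels


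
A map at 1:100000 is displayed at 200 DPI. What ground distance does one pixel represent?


pixel_cm = 2.54 / 200 = 0.0127 cm
ground = pixel_cm * 100000 / 100 = 2.54 * 100000 / (200 * 100) = 254000 / 20000 = 12.7 m

12.7 m


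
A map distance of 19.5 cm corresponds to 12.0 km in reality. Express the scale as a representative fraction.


ground = 12.0 km = 1200000 cm; RF denominator = ground / map = 1200000 / 19.5 ≈ 61538; RF = 1:61538

1:61538


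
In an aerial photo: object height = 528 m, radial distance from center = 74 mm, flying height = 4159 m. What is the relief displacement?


d = h * r / H = 528 * 74 / 4159 = 9.39 mm

9.39 mm


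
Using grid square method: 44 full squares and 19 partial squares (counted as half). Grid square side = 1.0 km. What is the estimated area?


effective squares = 44 + 19 * 0.5 = 53.5
area = 53.5 * 1.0 = 53.5 km^2

53.5 km^2


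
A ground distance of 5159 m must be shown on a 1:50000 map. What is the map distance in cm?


map_cm = 5159 * 100 / 50000 = 10.318 cm ≈ 10.32 cm

10.32 cm


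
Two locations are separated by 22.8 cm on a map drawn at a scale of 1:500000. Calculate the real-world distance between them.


ground = 22.8 cm * 500000 / 100 = 114000.0 m = 114.0 km

114.0 km


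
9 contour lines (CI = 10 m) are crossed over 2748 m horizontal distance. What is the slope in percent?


elevation change = 9 * 10 = 90 m
slope = 90 / 2748 * 100 = 3.3%

3.3%


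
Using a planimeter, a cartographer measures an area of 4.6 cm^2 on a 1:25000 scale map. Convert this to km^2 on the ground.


ground_area = 4.6 * (25000/100)^2 = 287500.0 m^2 = 0.2875 km^2 ≈ 0.288 km^2

0.288 km^2


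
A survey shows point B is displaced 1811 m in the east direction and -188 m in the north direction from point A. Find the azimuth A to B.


az = atan2(1811, -188) = 95.9 deg
adjusted to 0-360: 95.9 degrees

95.9 degrees


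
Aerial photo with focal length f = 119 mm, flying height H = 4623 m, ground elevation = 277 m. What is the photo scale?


scale = f / (H - h) = 119 mm / 4346 m = 119 / 4346000 = 1:36521

1:36521


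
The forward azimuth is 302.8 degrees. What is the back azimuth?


back azimuth = (302.8 + 180) mod 360 = 122.8 degrees

122.8 degrees


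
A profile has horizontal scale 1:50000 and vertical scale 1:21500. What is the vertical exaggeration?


VE = horizontal_scale / vertical_scale = 50000 / 21500 ≈ 2.3

2.3x


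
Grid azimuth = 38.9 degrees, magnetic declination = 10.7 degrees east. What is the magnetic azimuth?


magnetic azimuth = grid azimuth - declination (east +ve)
mag_az = 38.9 - 10.7 = 28.2 degrees

28.2 degrees


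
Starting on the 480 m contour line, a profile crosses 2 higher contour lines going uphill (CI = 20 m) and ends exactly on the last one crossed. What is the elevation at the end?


elevation = 480 + 2 * 20 = 520 m

520 m


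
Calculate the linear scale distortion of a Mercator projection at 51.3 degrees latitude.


SF = 1 / cos(51.3) = 1 / 0.625243 = 1.599

1.599


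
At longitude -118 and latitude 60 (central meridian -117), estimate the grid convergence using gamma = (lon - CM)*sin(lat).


gamma = (-118 - -117) * sin(60) = -1 * 0.866025 = -0.866 degrees

-0.866 degrees


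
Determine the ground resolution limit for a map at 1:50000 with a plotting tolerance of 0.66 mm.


ground = 0.66 mm * 50000 / 1000 = 33.0 m

33.0 m


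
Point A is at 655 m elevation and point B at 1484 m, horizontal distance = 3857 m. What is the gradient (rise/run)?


gradient = (1484 - 655) / 3857 = 829 / 3857 = 0.2149

0.2149


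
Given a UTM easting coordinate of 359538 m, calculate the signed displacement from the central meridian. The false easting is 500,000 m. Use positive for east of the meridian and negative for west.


displacement = 359538 - 500000 = -140462 m

-140462 m


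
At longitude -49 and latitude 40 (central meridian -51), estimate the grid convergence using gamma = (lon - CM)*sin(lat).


gamma = (-49 - -51) * sin(40) = 2 * 0.642788 = 1.286 degrees

1.286 degrees


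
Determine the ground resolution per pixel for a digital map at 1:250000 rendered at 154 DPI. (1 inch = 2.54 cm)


pixel_cm = 2.54 / 154 ≈ 0.016494 cm
ground = pixel_cm * 250000 / 100 = 2.54 * 250000 / (154 * 100) = 635000 / 15400 ≈ 41.23 m

41.23 m


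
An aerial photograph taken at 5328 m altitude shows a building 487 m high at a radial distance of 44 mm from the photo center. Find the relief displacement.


d = h * r / H = 487 * 44 / 5328 = 4.02 mm

4.02 mm


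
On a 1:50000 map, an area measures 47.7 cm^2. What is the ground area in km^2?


ground_area = 47.7 * (50000/100)^2 = 11925000.0 m^2 = 11.925 km^2

11.925 km^2


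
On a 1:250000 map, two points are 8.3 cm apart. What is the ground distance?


ground = 8.3 cm * 250000 / 100 = 20750.0 m = 20.75 km

20.75 km


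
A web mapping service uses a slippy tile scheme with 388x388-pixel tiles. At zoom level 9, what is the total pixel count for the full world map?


tiles per axis = 2^9 = 512
total tiles = 512^2 = 262144
pixels per axis = 512 * 388 = 198656
total pixels = 198656^2 = 39464206336

39464206336 pixels


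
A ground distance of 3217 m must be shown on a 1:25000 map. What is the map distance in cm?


map_cm = 3217 * 100 / 25000 = 12.868 cm ≈ 12.87 cm

12.87 cm


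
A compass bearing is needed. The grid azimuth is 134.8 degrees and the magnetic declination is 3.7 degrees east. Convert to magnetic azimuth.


magnetic azimuth = grid azimuth - declination (east +ve)
mag_az = 134.8 - 3.7 = 131.1 degrees

131.1 degrees


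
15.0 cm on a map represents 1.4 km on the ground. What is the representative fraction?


ground = 1.4 km = 140000 cm; RF denominator = ground / map = 140000 / 15.0 ≈ 9333; RF = 1:9333

1:9333


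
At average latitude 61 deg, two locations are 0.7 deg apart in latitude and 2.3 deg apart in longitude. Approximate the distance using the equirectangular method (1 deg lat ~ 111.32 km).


dlat_km = 0.7 * 111.32 = 77.924
dlon_km = 2.3 * 111.32 * cos(61) ≈ 124.129
dist = sqrt(77.924^2 + 124.129^2) ≈ 146.6 km

146.6 km


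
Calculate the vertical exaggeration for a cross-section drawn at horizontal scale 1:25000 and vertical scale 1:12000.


VE = horizontal_scale / vertical_scale = 25000 / 12000 ≈ 2.1

2.1x


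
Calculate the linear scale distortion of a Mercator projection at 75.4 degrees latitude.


SF = 1 / cos(75.4) = 1 / 0.252069 = 3.967

3.967


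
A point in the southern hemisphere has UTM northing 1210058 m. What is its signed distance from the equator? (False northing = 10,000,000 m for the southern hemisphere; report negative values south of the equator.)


For southern: actual = 1210058 - 10000000 = -8789942 m

-8789942 m


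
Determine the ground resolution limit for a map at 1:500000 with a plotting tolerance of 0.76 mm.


ground = 0.76 mm * 500000 / 1000 = 380.0 m

380.0 m


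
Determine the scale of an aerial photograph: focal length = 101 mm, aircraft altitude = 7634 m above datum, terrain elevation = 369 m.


scale = f / (H - h) = 101 mm / 7265 m = 101 / 7265000 = 1:71931

1:71931


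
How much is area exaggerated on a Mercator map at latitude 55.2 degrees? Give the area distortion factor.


area_distortion = 1/cos^2(55.2) = 3.07

3.07


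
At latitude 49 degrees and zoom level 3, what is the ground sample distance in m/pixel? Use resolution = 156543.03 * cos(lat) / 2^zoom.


res = 156543.03 * cos(49) / 2^3 = 156543.03 * 0.65605903 / 8 = 12837.68 m/pixel

12837.68 m/pixel


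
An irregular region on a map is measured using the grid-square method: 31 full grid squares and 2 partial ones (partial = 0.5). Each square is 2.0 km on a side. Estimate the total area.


effective squares = 31 + 2 * 0.5 = 32.0
area = 32.0 * 4.0 = 128.0 km^2

128.0 km^2


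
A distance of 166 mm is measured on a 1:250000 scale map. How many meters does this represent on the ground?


ground = 166 mm * 250000 / 1000 = 41500.0 m

41500.0 m


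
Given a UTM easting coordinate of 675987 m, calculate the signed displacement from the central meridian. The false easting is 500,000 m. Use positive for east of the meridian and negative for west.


displacement = 675987 - 500000 = 175987 m

175987 m


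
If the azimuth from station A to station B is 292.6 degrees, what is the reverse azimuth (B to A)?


back azimuth = (292.6 + 180) mod 360 = 112.6 degrees

112.6 degrees


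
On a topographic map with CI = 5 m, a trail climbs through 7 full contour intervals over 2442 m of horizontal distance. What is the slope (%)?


elevation change = 7 * 5 = 35 m
slope = 35 / 2442 * 100 = 1.4%

1.4%


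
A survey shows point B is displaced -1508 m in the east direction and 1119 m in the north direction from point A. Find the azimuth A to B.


az = atan2(-1508, 1119) = -53.4 deg
adjusted to 0-360: 306.6 degrees

306.6 degrees


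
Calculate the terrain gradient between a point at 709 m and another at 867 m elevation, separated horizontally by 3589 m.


gradient = (867 - 709) / 3589 = 158 / 3589 = 0.044

0.044


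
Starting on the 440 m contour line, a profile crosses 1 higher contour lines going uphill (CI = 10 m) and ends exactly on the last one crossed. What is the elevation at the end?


elevation = 440 + 1 * 10 = 450 m

450 m


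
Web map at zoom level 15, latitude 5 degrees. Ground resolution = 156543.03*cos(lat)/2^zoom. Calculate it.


res = 156543.03 * cos(5) / 2^15 = 156543.03 * 0.9961947 / 32768 = 4.76 m/pixel

4.76 m/pixel


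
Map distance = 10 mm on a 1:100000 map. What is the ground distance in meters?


ground = 10 mm * 100000 / 1000 = 1000.0 m

1000.0 m


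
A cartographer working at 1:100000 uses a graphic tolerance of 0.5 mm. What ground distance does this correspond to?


ground = 0.5 mm * 100000 / 1000 = 50.0 m

50.0 m


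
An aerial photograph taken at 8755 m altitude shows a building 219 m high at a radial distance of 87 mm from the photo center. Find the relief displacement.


d = h * r / H = 219 * 87 / 8755 = 2.18 mm

2.18 mm


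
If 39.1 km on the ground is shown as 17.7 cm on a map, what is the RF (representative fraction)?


ground = 39.1 km = 3910000 cm; RF denominator = ground / map = 3910000 / 17.7 ≈ 220904; RF = 1:220904

1:220904
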